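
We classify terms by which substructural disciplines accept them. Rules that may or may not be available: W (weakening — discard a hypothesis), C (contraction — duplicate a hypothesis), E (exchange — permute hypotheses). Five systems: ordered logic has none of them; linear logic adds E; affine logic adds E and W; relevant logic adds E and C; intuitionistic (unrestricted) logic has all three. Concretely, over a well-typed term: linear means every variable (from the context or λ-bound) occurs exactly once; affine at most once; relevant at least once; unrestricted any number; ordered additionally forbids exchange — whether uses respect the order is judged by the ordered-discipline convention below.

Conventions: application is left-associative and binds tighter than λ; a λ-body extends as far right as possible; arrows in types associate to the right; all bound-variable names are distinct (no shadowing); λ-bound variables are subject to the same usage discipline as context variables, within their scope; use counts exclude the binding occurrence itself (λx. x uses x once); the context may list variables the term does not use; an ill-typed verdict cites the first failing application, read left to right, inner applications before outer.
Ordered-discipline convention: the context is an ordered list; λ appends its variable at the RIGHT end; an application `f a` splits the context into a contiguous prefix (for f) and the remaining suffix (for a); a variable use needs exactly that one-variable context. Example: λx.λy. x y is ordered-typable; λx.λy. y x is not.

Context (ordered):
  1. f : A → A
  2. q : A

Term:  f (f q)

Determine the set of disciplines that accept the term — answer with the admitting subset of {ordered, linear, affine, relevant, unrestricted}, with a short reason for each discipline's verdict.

admitted by: relevant, unrestricted
variable uses: f: 2; q: 1
uses in reading order: f, f, q
typing: well-typed — term : A
ordered: ✗, uses contraction: f ×2
linear: ✗, uses contraction: f ×2
affine: ✗, uses contraction: f ×2
relevant: ✓, at least one use each (f, q)
unrestricted: ✓, well-typed at A; no restrictions here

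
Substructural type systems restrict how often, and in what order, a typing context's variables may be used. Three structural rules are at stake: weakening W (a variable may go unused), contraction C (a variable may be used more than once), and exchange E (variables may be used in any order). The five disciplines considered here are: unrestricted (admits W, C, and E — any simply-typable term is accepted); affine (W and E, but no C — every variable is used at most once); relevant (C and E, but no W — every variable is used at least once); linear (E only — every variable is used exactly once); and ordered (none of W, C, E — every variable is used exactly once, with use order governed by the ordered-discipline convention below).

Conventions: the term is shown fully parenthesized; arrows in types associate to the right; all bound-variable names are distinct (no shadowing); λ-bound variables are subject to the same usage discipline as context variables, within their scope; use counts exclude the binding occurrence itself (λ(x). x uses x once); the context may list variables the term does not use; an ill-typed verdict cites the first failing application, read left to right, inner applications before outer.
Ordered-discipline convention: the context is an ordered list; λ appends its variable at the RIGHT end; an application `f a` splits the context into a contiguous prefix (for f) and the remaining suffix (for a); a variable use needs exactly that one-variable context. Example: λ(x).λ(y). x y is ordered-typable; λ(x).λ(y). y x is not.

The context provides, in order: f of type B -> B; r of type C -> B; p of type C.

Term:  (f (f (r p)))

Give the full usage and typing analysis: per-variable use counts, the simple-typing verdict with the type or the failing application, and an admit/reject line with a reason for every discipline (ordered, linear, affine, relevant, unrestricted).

variable uses: f: 2; r: 1; p: 1
order of uses: f, f, r, p
typing: well-typed — term : B
ordered: ✗ — uses contraction: f ×2
linear: ✗ — uses contraction: f ×2
affine: ✗ — uses contraction: f ×2
relevant: ✓ — every one of f, r, p appears
unrestricted: ✓ — type-checks (B) and nothing is barred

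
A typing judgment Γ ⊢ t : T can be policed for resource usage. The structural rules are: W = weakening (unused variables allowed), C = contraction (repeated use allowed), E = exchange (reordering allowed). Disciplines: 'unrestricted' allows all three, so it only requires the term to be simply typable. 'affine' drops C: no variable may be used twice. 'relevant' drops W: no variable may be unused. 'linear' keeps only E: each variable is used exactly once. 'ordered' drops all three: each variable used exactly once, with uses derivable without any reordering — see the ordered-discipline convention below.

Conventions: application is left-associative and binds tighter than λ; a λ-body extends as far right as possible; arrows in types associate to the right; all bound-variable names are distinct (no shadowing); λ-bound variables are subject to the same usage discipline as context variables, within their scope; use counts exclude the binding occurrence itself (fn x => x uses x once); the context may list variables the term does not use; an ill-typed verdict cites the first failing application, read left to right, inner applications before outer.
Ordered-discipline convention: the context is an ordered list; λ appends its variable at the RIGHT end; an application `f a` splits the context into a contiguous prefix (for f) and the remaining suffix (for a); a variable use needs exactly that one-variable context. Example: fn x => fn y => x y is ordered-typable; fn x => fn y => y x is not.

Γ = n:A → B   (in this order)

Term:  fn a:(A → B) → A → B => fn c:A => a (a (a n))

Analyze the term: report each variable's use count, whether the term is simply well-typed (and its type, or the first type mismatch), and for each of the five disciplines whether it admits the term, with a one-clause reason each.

use counts: n: 1×; a (bound): 3×; c (bound): 0×
left-to-right use order: a, a, a, n
typing: ✓ — ((A → B) → A → B) → A → A → B
ordered: ✗ — needs contraction — a ×3; unused: c — weakening required
linear: ✗ — needs contraction — a ×3; unused: c — weakening required
affine: ✗ — needs contraction — a ×3
relevant: ✗ — unused: c — weakening required
unrestricted: ✓ — well-typed at ((A → B) → A → B) → A → A → B; no restrictions here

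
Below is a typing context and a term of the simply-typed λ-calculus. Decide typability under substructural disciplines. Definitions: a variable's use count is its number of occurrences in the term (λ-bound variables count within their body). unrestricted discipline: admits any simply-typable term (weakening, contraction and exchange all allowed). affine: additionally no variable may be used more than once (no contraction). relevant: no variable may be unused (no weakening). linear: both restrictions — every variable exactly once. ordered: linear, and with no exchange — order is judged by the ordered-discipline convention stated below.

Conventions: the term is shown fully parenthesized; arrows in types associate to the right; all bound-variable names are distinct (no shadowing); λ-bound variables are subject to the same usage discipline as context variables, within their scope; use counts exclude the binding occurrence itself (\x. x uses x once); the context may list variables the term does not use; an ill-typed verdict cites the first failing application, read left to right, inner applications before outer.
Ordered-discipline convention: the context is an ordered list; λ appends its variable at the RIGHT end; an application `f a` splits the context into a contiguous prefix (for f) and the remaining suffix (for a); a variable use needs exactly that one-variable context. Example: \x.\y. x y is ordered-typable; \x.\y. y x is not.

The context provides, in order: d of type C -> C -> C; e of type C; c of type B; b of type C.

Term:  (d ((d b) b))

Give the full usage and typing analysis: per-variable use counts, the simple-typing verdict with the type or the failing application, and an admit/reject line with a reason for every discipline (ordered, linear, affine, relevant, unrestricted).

usage: d=2, e=0, c=0, b=2
uses in reading order: d, d, b, b
typing: the term checks, with type C -> C
ordered: ✗ — uses contraction: d ×2, b ×2; unused: e, c — weakening required
linear: ✗ — uses contraction: d ×2, b ×2; unused: e, c — weakening required
affine: ✗ — uses contraction: d ×2, b ×2
relevant: ✗ — unused: e, c — weakening required
unrestricted: ✓ — well-typed at C -> C; no restrictions here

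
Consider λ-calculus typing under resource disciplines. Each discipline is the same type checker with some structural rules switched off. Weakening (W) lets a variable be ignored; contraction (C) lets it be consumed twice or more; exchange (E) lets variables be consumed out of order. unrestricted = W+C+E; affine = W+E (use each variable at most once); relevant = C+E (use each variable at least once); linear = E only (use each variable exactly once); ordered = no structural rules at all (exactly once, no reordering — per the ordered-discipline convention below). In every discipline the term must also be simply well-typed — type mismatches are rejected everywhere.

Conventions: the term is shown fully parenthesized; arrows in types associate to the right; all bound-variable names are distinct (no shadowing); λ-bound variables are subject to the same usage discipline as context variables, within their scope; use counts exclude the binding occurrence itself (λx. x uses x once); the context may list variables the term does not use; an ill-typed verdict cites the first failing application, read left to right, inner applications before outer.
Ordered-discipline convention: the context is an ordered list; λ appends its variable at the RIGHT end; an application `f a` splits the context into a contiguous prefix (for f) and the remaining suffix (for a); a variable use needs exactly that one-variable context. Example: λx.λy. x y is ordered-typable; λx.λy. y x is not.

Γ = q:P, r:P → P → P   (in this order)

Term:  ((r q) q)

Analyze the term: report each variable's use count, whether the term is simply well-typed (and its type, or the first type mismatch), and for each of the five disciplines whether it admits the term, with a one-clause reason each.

counts: q: 2, r: 1
uses in reading order: r, q, q
typing: well-typed — term : P
ordered ✗ (uses contraction: q ×2)
linear ✗ (uses contraction: q ×2)
affine ✗ (uses contraction: q ×2)
relevant ✓ (every one of q, r appears)
unrestricted ✓ (simply typable at P; W, C, E all held)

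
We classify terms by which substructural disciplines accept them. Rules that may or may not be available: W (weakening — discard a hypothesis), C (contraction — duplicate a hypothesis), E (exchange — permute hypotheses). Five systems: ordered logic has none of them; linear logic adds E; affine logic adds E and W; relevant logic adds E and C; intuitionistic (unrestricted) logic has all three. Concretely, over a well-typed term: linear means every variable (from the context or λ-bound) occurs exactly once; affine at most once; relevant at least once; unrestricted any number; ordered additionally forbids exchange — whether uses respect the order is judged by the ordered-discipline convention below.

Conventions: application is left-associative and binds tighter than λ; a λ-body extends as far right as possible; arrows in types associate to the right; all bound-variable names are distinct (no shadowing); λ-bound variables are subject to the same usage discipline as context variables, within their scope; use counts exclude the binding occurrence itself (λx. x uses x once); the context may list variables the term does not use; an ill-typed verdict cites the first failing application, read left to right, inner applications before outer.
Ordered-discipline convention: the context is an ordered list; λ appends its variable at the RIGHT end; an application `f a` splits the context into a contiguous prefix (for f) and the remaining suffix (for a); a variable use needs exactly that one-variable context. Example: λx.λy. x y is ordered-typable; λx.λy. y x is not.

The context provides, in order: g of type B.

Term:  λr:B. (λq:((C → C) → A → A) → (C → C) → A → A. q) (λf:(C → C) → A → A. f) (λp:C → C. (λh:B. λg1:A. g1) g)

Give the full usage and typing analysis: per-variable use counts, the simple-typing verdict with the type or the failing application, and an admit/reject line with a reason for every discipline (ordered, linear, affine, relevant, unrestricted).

variable uses: g ×1, r (λ-bound) ×0, q (λ-bound) ×1, f (λ-bound) ×1, p (λ-bound) ×0, h (λ-bound) ×0, g1 (λ-bound) ×1
use order (left to right): q, f, g1, g
typing: the term checks, with type B → (C → C) → A → A
ordered ✗ (r, p, h left unused)
linear ✗ (r, p, h left unused)
affine ✓ (none of g, r, q, f, p, h, g1 used more than once)
relevant ✗ (r, p, h left unused)
unrestricted ✓ (typability at B → (C → C) → A → A is all that's needed)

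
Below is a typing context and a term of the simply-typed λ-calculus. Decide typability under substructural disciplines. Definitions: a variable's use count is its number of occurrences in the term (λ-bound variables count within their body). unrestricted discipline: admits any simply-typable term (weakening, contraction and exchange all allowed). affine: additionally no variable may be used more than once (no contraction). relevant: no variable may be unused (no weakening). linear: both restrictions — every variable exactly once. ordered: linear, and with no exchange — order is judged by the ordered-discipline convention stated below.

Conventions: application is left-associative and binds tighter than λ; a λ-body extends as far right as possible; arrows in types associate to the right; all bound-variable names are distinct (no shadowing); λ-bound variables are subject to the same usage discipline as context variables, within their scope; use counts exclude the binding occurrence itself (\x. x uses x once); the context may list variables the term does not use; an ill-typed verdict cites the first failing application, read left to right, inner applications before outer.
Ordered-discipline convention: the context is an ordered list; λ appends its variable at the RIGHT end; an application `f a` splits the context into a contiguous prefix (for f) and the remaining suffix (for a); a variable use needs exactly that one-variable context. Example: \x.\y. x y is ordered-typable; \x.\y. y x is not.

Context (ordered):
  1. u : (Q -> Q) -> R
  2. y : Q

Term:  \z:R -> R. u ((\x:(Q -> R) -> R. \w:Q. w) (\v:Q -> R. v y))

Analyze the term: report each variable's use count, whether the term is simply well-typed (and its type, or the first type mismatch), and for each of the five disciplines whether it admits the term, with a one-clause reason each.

counts: u=1, y=1, z (λ-bound)=0, x (λ-bound)=0, w (λ-bound)=1, v (λ-bound)=1
left-to-right use order: u, w, v, y
typing: well-typed — term : (R -> R) -> R
ordered: ✗, z, x left unused
linear: ✗, z, x left unused
affine: ✓, at most one use each (u, y, z, x, w, v)
relevant: ✗, z, x left unused
unrestricted: ✓, type-checks ((R -> R) -> R) and nothing is barred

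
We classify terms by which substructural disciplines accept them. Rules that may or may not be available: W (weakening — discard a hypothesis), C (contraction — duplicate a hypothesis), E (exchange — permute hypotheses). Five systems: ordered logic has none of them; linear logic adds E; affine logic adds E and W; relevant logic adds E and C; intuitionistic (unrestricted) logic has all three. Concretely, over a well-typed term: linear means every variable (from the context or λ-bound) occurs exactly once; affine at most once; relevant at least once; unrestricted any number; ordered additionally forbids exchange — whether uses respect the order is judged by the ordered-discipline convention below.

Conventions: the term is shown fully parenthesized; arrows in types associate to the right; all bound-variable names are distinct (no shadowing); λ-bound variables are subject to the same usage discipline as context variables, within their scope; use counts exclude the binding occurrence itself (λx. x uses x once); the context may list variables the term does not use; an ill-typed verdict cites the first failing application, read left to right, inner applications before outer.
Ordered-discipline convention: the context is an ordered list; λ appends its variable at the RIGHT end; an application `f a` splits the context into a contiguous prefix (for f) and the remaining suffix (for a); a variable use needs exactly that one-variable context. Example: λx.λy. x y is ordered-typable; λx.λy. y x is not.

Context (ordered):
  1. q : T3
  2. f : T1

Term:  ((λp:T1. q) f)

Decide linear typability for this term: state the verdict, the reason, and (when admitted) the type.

no — needs weakening: p unused
counts: q: 1×, f: 1×, p [bound]: 0×
uses in reading order: q, f
typing: ✓ — T3
across the five disciplines: ordered ✗; linear ✗; affine ✓; relevant ✗; unrestricted ✓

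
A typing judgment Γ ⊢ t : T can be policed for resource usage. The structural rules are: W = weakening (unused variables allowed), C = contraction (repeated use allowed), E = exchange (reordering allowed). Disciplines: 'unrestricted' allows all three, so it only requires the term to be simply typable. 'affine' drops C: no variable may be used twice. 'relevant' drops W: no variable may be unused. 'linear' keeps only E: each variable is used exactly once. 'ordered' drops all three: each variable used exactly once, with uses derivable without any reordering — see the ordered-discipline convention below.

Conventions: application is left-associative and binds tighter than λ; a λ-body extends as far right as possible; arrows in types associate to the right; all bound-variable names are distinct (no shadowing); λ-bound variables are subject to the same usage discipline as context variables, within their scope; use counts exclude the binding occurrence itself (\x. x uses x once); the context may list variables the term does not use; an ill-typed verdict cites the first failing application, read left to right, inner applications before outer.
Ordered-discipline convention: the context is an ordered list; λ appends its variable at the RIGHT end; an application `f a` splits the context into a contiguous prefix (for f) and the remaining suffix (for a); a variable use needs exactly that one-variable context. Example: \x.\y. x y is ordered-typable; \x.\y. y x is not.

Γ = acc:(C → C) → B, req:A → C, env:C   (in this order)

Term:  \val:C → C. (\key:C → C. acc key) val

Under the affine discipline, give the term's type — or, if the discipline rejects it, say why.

term : (C → C) → B
use counts: acc: 1×, req: 0×, env: 0×, val [bound]: 1×, key [bound]: 1×
left-to-right use order: acc, key, val
typing: well-typed at (C → C) → B
summary: ordered ✗, linear ✗, affine ✓, relevant ✗, unrestricted ✓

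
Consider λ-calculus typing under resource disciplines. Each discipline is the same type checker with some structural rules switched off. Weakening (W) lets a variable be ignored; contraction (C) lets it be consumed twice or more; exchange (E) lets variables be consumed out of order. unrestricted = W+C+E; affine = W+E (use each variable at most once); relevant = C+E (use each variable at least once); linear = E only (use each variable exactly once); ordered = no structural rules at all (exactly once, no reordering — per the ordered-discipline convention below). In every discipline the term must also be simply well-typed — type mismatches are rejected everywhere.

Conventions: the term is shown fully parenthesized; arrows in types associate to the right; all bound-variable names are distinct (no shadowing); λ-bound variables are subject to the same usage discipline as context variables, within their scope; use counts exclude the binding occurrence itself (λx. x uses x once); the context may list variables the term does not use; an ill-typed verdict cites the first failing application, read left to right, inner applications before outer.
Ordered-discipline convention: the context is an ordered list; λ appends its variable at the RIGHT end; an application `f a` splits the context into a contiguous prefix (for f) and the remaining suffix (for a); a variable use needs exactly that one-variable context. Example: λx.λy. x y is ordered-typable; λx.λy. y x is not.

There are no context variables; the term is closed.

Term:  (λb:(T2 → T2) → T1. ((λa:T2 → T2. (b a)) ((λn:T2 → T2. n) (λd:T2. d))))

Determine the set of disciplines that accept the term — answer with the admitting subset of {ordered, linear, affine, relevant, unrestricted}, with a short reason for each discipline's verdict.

admitting disciplines: ordered, linear, affine, relevant, unrestricted
counts: b (bound) ×1; a (bound) ×1; n (bound) ×1; d (bound) ×1
use order (left to right): b, a, n, d
typing: the term checks, with type ((T2 → T2) → T1) → T1
ordered: ✓ — single-use (b, a, n, d), ordered derivation ok
linear: ✓ — each of b, a, n, d used exactly once
affine: ✓ — none of b, a, n, d used more than once
relevant: ✓ — b, a, n, d: all used, weakening unneeded
unrestricted: ✓ — typability at ((T2 → T2) → T1) → T1 is all that's needed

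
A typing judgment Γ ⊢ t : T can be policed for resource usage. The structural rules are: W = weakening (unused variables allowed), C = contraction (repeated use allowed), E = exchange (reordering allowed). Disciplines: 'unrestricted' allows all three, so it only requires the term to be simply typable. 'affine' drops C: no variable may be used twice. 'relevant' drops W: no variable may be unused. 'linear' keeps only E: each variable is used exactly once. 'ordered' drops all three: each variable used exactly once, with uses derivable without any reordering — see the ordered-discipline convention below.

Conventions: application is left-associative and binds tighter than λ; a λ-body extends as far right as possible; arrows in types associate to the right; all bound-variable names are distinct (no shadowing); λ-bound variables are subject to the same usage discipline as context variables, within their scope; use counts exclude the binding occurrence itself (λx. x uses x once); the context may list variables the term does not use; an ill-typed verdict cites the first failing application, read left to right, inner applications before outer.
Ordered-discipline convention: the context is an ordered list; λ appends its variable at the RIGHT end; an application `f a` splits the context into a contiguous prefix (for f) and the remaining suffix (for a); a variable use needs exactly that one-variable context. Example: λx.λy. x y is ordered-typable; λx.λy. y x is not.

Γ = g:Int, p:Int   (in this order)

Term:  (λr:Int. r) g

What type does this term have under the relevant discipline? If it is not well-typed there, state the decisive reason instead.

not well-typed under relevant — unused: p — weakening required
usage: g: 1; p: 0; r (bound): 1
use order (left to right): r, g
typing: well-typed — term : Int
across the five disciplines: ordered ✗ · linear ✗ · affine ✓ · relevant ✗ · unrestricted ✓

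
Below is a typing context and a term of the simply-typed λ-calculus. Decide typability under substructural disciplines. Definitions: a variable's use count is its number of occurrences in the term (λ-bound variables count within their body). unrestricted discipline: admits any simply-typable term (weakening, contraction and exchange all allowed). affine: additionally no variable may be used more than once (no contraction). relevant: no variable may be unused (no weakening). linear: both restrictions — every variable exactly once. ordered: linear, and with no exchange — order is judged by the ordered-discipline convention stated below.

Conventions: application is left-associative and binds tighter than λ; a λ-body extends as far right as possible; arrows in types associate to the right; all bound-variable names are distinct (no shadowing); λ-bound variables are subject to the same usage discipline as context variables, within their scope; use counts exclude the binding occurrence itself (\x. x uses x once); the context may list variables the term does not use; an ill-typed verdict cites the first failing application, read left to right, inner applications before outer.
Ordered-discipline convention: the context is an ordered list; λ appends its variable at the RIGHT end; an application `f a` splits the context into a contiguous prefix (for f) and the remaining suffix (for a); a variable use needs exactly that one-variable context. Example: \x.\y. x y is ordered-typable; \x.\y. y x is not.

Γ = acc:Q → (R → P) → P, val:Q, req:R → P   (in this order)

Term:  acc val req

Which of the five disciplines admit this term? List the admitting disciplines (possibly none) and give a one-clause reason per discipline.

admitting disciplines: ordered, linear, affine, relevant, unrestricted
use counts: acc: 1×; val: 1×; req: 1×
order of uses: acc, val, req
typing: ✓ — P
ordered ✓ (acc, val, req once each; derivable with no W/C/E)
linear ✓ (acc, val, req: one use apiece)
affine ✓ (none of acc, val, req used more than once)
relevant ✓ (every one of acc, val, req appears)
unrestricted ✓ (typability at P is all that's needed)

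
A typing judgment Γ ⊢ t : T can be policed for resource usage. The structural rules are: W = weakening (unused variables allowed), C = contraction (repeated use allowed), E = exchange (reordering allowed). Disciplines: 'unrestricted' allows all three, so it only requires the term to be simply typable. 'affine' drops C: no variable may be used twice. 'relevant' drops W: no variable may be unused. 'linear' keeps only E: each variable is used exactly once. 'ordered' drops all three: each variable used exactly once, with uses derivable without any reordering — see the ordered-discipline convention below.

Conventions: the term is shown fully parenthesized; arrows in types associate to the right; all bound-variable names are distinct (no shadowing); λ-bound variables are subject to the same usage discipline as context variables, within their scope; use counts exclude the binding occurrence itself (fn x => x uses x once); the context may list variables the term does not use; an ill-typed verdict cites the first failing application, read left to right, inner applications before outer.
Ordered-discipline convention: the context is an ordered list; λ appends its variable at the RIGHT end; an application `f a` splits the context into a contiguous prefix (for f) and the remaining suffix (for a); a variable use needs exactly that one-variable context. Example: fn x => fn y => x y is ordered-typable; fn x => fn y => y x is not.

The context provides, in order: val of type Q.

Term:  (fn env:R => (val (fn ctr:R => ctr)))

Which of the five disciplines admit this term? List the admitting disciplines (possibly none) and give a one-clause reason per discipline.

admitting disciplines: none
counts: val=1, env (bound)=0, ctr (bound)=1
use order (left to right): val, ctr
typing: ill-typed: applying a non-function (Q)
ordered ✗ (a type mismatch blocks all five)
linear ✗ (the type mismatch rejects it)
affine ✗ (not simply typable)
relevant ✗ (fails simple typing)
unrestricted ✗ (a type mismatch blocks all five)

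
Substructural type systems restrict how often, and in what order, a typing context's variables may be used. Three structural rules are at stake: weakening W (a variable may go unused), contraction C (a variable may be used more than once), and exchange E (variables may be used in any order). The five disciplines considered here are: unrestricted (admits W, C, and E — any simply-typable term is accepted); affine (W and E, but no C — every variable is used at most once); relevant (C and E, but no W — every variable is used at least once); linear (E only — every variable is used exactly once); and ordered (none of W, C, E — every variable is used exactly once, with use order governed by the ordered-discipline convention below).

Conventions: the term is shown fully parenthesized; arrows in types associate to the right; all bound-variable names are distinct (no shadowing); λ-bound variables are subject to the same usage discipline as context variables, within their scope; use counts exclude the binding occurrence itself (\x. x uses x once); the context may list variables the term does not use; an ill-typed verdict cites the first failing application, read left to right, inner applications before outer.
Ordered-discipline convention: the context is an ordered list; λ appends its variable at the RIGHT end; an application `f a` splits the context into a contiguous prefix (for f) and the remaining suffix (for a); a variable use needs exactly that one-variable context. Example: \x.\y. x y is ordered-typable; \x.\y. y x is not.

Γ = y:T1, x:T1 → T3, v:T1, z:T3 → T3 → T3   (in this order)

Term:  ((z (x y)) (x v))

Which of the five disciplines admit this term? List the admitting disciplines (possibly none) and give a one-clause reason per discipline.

admitting disciplines: relevant, unrestricted
use counts: y: 1, x: 2, v: 1, z: 1
uses in reading order: z, x, y, x, v
typing: ✓ — T3
ordered ✗ (repeated use of x ×2)
linear ✗ (repeated use of x ×2)
affine ✗ (repeated use of x ×2)
relevant ✓ (every one of y, x, v, z appears)
unrestricted ✓ (type-checks (T3) and nothing is barred)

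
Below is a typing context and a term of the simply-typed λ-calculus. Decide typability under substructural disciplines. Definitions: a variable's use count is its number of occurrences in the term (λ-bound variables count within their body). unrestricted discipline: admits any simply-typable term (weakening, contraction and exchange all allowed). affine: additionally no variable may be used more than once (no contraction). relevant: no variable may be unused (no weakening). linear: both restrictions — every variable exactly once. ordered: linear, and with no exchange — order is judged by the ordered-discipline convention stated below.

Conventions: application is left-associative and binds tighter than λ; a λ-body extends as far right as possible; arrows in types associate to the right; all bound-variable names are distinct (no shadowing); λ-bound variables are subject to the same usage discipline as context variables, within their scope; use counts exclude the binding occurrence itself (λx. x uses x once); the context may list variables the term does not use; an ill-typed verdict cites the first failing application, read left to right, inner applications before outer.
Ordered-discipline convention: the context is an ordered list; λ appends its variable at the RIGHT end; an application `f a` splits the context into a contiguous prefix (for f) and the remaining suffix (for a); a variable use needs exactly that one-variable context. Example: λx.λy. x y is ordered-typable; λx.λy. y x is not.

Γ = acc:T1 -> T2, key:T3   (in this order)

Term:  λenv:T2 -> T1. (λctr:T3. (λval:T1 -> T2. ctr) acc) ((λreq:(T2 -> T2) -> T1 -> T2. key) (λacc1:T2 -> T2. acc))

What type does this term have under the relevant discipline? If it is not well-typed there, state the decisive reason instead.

not well-typed under relevant — needs weakening: env, val, req, acc1 unused
use counts: acc: 2×, key: 1×, env (λ-bound): 0×, ctr (λ-bound): 1×, val (λ-bound): 0×, req (λ-bound): 0×, acc1 (λ-bound): 0×
uses in reading order: ctr, acc, key, acc
typing: well-typed — term : (T2 -> T1) -> T3
all disciplines: ordered ✗ · linear ✗ · affine ✗ · relevant ✗ · unrestricted ✓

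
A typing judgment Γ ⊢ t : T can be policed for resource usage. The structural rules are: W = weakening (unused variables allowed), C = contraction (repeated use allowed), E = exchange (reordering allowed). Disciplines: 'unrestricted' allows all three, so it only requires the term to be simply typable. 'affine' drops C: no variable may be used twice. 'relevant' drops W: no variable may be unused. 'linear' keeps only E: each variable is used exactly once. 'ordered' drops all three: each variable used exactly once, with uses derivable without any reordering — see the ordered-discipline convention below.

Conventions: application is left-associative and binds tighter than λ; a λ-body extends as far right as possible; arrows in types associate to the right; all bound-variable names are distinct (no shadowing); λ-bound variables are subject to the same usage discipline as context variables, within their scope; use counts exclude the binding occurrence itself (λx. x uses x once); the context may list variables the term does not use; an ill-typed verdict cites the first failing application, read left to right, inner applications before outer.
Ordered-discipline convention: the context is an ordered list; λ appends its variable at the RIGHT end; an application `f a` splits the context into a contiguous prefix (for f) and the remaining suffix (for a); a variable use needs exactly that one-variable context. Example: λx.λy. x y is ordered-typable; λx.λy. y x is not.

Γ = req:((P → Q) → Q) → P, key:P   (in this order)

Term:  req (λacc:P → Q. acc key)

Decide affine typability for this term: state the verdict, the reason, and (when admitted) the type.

yes — none of req, key, acc used more than once; term : P
use counts: req=1, key=1, acc (λ-bound)=1
order of uses: req, acc, key
typing: well-typed at P
across the five disciplines: ordered ✗ · linear ✓ · affine ✓ · relevant ✓ · unrestricted ✓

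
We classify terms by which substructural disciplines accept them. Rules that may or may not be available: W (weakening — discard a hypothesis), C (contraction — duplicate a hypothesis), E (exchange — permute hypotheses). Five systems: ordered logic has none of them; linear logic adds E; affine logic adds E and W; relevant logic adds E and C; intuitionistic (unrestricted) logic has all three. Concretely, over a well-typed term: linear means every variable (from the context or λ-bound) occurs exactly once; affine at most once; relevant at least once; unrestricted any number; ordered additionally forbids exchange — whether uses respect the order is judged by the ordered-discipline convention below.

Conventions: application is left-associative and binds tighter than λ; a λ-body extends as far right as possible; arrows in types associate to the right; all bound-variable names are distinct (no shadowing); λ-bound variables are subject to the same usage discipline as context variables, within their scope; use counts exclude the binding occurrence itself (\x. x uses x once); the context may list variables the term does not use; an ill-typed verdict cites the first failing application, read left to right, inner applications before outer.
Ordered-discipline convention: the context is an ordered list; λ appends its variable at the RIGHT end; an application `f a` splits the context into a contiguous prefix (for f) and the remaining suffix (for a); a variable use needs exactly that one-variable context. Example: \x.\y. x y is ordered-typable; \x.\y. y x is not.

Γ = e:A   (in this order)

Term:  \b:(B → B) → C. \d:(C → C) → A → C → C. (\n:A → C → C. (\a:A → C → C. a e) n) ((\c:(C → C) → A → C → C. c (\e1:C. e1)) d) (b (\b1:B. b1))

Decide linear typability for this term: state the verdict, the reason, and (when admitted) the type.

yes — each of e, b, d, n, a, c, e1, b1 used exactly once; term : ((B → B) → C) → ((C → C) → A → C → C) → C
variable uses: e ×1; b [bound] ×1; d [bound] ×1; n [bound] ×1; a [bound] ×1; c [bound] ×1; e1 [bound] ×1; b1 [bound] ×1
order of uses: a, e, n, c, e1, d, b, b1
typing: ✓ — ((B → B) → C) → ((C → C) → A → C → C) → C
summary: ordered ✗ | linear ✓ | affine ✓ | relevant ✓ | unrestricted ✓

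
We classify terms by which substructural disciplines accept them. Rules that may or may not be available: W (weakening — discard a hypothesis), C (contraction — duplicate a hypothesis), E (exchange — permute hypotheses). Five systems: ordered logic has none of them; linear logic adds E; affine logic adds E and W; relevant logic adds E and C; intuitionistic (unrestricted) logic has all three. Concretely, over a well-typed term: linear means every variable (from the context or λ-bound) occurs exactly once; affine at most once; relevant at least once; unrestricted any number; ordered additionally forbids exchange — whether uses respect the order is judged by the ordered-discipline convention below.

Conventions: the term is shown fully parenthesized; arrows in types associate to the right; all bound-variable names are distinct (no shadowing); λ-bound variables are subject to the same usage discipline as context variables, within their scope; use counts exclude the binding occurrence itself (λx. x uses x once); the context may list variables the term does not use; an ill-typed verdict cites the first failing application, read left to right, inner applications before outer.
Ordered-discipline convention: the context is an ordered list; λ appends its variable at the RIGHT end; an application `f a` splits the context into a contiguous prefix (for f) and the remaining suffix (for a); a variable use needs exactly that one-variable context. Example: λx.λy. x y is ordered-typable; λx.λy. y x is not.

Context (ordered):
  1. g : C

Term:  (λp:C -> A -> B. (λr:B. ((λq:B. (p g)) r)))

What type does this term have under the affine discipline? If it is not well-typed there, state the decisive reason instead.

term : (C -> A -> B) -> B -> A -> B
variable uses: g: 1×, p (λ-bound): 1×, r (λ-bound): 1×, q (λ-bound): 0×
left-to-right use order: p, g, r
typing: well-typed — term : (C -> A -> B) -> B -> A -> B
across the five disciplines: ordered ✗; linear ✗; affine ✓; relevant ✗; unrestricted ✓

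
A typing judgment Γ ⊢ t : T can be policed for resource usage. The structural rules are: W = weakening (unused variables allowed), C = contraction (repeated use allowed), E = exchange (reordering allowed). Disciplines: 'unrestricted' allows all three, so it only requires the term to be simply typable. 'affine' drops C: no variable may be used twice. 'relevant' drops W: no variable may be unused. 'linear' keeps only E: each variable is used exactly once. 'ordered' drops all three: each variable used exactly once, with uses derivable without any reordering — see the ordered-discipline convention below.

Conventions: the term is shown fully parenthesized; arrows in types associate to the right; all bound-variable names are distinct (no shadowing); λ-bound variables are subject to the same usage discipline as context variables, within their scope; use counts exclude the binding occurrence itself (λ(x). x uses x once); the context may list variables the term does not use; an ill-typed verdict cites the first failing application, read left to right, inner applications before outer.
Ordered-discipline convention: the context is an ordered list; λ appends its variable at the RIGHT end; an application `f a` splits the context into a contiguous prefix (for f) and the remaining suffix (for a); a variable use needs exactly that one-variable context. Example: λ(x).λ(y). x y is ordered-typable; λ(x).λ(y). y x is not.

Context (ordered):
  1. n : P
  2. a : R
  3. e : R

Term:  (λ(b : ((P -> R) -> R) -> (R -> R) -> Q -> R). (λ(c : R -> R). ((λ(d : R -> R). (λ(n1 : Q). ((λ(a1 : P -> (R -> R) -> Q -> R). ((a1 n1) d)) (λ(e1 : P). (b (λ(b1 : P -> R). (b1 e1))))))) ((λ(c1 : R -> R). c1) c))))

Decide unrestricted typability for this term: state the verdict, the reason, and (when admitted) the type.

no — fails simple typing
counts: n: 0, a: 0, e: 0, b (bound): 1, c (bound): 1, d (bound): 1, n1 (bound): 1, a1 (bound): 1, e1 (bound): 1, b1 (bound): 1, c1 (bound): 1
uses in reading order: a1, n1, d, b, b1, e1, c1, c
typing: ill-typed: a function awaiting P gets Q
across the five disciplines: ordered ✗, linear ✗, affine ✗, relevant ✗, unrestricted ✗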